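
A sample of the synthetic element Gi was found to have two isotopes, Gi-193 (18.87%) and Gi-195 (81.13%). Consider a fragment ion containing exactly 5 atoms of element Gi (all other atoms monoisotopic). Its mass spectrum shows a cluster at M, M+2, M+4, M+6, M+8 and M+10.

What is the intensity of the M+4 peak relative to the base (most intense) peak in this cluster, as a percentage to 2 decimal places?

(0.1887 + 0.8113)^5 gives M 0.0002, M+2 0.0051, M+4 0.0442, M+6 0.1901, M+8 0.4088, M+10 0.3515; the largest is M+8.
P(M+8) = C(5,4) × 0.1887^1 × 0.8113^4 = 5 × 0.1887 × 0.43323736 = 0.408759 (base)
P(M+4) = C(5,2) × 0.1887^3 × 0.8113^2 = 10 × 0.00671917 × 0.65820769 = 0.044226
Relative intensity = 0.044226 / 0.408759 × 100 = 10.82

10.82%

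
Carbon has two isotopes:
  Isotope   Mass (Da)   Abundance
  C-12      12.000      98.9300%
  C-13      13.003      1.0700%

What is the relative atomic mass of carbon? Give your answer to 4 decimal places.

Ar = Σ fᵢ·mᵢ = 0.989300 × 12.000 + 0.010700 × 13.003
= 11.87160 + 0.13913 = 12.01073 Da

12.0107 Da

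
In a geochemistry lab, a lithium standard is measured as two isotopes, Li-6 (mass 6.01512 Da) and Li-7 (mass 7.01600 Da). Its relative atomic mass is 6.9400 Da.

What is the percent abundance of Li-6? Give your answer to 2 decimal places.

Let x be the fractional abundance of Li-6; then Li-7 has abundance 1 − x.
6.01512·x + 7.01600·(1 − x) = 6.9400
(6.01512 − 7.01600)·x = 6.9400 − 7.01600
x = -0.07600 / -1.00088 = 0.07593 → 7.59% Li-6, 92.41% Li-7.

7.59%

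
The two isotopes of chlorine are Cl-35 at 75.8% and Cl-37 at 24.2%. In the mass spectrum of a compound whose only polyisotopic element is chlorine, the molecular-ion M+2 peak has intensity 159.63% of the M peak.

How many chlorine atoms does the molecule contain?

5

For n independent Cl atoms, I(M+2)/I(M) = n · (abundance Cl-37) / (abundance Cl-35) = n · 0.242/0.758.
n = 1.5963 × 0.758/0.242 = 5.00 ≈ 5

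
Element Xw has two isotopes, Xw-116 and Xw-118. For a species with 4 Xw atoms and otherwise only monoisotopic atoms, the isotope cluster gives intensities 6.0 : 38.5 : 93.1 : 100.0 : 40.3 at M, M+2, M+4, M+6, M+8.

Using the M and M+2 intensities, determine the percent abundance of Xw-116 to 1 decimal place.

38.4%

Write p for the Xw-116 fraction. I(M+2)/I(M) = [C(4,1)·p^3·(1−p)] / p^4 = 4·(1−p)/p = 38.5/6.0 = 6.4167
(1−p)/p = 6.4167/4 = 1.6042  ⇒  p = 1/(1 + 1.6042) = 0.3840
Xw-116: 38.4%, Xw-118: 61.6%.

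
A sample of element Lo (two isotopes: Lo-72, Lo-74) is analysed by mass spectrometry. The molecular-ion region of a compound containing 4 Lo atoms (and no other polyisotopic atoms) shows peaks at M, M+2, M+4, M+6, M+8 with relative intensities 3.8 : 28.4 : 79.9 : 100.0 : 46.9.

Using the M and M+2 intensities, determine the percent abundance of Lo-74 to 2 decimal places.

If p is the fraction of Lo that is Lo-72, then I(M+2)/I(M) = [C(4,1)·p^3·(1−p)] / p^4 = 4·(1−p)/p = 28.4/3.8 = 7.4737
(1−p)/p = 7.4737/4 = 1.8684  ⇒  p = 1/(1 + 1.8684) = 0.3486
Lo-72: 34.86%, Lo-74: 65.14%.

65.14%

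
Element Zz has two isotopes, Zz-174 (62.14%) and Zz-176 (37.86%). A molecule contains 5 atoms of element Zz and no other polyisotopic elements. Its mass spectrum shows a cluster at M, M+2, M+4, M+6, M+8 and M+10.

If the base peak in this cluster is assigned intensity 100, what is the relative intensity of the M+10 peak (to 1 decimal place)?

Term probabilities: M 0.0927, M+2 0.2823, M+4 0.3439, M+6 0.2095, M+8 0.0638, M+10 0.0078. Base peak = M+4.
P(M+4) = C(5,2) × 0.6214^3 × 0.3786^2 = 10 × 0.23994613 × 0.14333796 = 0.343934 (base)
P(M+10) = C(5,5) × 0.6214^0 × 0.3786^5 = 1 × 1.0000 × 0.00777863 = 0.007779
Relative intensity = 0.007779 / 0.343934 × 100 = 2.3

2.3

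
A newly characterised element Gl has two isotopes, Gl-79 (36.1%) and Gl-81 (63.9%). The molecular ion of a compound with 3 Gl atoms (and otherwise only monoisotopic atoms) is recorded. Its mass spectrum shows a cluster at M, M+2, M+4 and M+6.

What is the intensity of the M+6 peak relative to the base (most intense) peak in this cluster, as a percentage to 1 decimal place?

59.0%

Binomial terms of (0.361 + 0.639)^3: M 0.0470, M+2 0.2498, M+4 0.4422, M+6 0.2609 → M+4 is the base peak.
P(M+4) = C(3,2) × 0.361^1 × 0.639^2 = 3 × 0.3610 × 0.408321 = 0.442212 (base)
P(M+6) = C(3,3) × 0.361^0 × 0.639^3 = 1 × 1.0000 × 0.26091712 = 0.260917
Relative intensity = 0.260917 / 0.442212 × 100 = 59.0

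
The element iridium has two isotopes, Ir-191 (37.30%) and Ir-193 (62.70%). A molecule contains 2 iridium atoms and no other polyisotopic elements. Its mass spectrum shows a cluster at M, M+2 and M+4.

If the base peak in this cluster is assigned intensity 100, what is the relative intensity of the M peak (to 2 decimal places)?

29.74

(0.3730 + 0.6270)^2 gives M 0.1391, M+2 0.4677, M+4 0.3931; the largest is M+2.
P(M+2) = C(2,1) × 0.3730^1 × 0.6270^1 = 2 × 0.3730 × 0.6270 = 0.467742 (base)
P(M) = C(2,0) × 0.3730^2 × 0.6270^0 = 1 × 0.139129 × 1.0000 = 0.139129
Relative intensity = 0.139129 / 0.467742 × 100 = 29.74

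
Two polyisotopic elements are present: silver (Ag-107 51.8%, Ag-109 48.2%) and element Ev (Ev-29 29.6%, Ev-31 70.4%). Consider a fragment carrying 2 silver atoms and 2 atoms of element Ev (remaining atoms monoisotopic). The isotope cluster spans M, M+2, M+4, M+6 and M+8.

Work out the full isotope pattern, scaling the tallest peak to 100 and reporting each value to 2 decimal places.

6.50 : 43.04 : 100.00 : 95.26 : 31.86

Silver pattern (n=2): 0.268324 : 0.499352 : 0.232324
Element Ev pattern (n=2): 0.087616 : 0.416768 : 0.495616
Convolve the two distributions (both contribute in 2-u steps):
  M: 0.268324×0.087616 = 0.023509
  M+2: 0.268324×0.416768 + 0.499352×0.087616 = 0.155580
  M+4: 0.268324×0.495616 + 0.499352×0.416768 + 0.232324×0.087616 = 0.361455
  M+6: 0.499352×0.495616 + 0.232324×0.416768 = 0.344312
  M+8: 0.232324×0.495616 = 0.115143
Scale to base peak (0.361455) = 100: 6.50 : 43.04 : 100.00 : 95.26 : 31.86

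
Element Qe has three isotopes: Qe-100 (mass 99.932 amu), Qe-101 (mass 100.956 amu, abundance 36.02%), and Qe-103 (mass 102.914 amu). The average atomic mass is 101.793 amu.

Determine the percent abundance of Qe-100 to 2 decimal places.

13.94%

Let x and y be the fractions of Qe-100 and Qe-103. Then x + y = 1 − 0.3602 = 0.6398 and 99.932x + 102.914y = 101.793 − 0.3602×100.956 = 65.4286488.
Substituting: 99.932x + 102.914(0.6398 − x) = 65.4286488
(99.932 − 102.914)x = -0.4157284  ⇒  x = 0.13941, y = 0.50039
Qe-100: 13.94%, Qe-103: 50.04%.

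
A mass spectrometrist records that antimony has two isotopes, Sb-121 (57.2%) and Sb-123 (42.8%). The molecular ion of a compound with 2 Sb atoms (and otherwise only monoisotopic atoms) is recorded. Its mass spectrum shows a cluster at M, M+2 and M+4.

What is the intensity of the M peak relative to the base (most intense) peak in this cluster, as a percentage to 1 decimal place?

(0.572 + 0.428)^2 gives M 0.3272, M+2 0.4896, M+4 0.1832; the largest is M+2.
P(M+2) = C(2,1) × 0.572^1 × 0.428^1 = 2 × 0.5720 × 0.4280 = 0.489632 (base)
P(M) = C(2,0) × 0.572^2 × 0.428^0 = 1 × 0.327184 × 1.0000 = 0.327184
Relative intensity = 0.327184 / 0.489632 × 100 = 66.8

66.8%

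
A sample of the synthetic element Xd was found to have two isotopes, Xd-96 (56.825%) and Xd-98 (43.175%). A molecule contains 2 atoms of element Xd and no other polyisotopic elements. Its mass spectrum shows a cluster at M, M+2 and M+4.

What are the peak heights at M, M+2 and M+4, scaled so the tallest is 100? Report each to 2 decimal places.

The 2 Xd atoms are independent, so intensities follow the terms of (0.56825 + 0.43175)^2.
P(M) = 0.56825^2 = 0.322908
P(M+2) = 2 × 0.56825^1 × 0.43175^1 = 0.490684
P(M+4) = 0.43175^2 = 0.186408
The M+2 peak is largest (0.490684); scaling to 100 gives 65.81 : 100.00 : 37.99.

65.81 : 100.00 : 37.99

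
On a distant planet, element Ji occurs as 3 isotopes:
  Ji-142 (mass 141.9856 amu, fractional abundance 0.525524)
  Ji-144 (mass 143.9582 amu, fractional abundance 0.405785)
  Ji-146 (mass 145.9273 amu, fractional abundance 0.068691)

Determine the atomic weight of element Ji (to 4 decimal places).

Weight each isotope mass by its fractional abundance: 0.525524 × 141.9856 + 0.405785 × 143.9582 + 0.068691 × 145.9273
= 74.61684 + 58.41608 + 10.02389 = 143.05681 amu

143.0568 amu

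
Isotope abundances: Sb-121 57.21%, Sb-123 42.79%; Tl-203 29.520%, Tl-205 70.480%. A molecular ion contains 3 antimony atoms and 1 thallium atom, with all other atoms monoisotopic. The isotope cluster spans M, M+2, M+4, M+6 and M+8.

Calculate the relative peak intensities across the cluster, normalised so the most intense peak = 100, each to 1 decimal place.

14.2 : 65.8 : 100.0 : 62.9 : 14.2

Antimony pattern (n=3): 0.18724742 : 0.42015297 : 0.3142518 : 0.07834781
Thallium pattern (n=1): 0.2952 : 0.7048
Convolve the two distributions (both contribute in 2-u steps):
  M: 0.18724742×0.2952 = 0.055275
  M+2: 0.18724742×0.7048 + 0.42015297×0.2952 = 0.256001
  M+4: 0.42015297×0.7048 + 0.3142518×0.2952 = 0.388891
  M+6: 0.3142518×0.7048 + 0.07834781×0.2952 = 0.244613
  M+8: 0.07834781×0.7048 = 0.055220
Scale to base peak (0.388891) = 100: 14.2 : 65.8 : 100.0 : 62.9 : 14.2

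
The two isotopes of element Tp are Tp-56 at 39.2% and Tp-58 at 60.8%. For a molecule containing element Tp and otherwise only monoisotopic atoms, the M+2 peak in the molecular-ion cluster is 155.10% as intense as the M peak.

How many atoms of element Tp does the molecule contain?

1

The M+2/M ratio from n Tp atoms is n · q/p = n · 0.608/0.392.
n = 1.5510 × 0.392/0.608 = 1.00 ≈ 1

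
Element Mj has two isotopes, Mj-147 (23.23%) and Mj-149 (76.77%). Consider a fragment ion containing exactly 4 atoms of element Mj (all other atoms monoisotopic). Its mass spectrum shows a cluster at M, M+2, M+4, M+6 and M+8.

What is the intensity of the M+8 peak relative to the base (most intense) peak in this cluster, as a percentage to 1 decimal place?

82.6%

(0.2323 + 0.7677)^4 gives M 0.0029, M+2 0.0385, M+4 0.1908, M+6 0.4204, M+8 0.3473; the largest is M+6.
P(M+6) = C(4,3) × 0.2323^1 × 0.7677^3 = 4 × 0.2323 × 0.4524542 = 0.420420 (base)
P(M+8) = C(4,4) × 0.2323^0 × 0.7677^4 = 1 × 1.0000 × 0.34734909 = 0.347349
Relative intensity = 0.347349 / 0.420420 × 100 = 82.6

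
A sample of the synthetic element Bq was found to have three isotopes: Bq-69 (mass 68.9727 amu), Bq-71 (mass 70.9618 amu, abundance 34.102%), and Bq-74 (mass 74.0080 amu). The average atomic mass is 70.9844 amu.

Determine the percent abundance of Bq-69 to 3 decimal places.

39.417%

Let x and y be the fractions of Bq-69 and Bq-74. Then x + y = 1 − 0.34102 = 0.65898 and 68.9727x + 74.0080y = 70.9844 − 0.34102×70.9618 = 46.785006964.
Substituting: 68.9727x + 74.0080(0.65898 − x) = 46.785006964
(68.9727 − 74.0080)x = -1.984784876  ⇒  x = 0.39417, y = 0.26481
Bq-69: 39.417%, Bq-74: 26.481%.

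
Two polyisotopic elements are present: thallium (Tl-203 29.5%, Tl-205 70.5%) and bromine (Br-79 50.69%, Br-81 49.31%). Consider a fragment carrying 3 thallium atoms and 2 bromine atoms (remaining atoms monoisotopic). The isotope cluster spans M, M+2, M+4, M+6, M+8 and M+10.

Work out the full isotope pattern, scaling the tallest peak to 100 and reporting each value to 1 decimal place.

1.9 : 17.0 : 59.6 : 100.0 : 79.5 : 24.0

Thallium pattern (n=3): 0.02567237 : 0.18405787 : 0.43986713 : 0.35040263
Bromine pattern (n=2): 0.25694761 : 0.49990478 : 0.24314761
Convolve the two distributions (both contribute in 2-u steps):
  M: 0.02567237×0.25694761 = 0.006596
  M+2: 0.02567237×0.49990478 + 0.18405787×0.25694761 = 0.060127
  M+4: 0.02567237×0.24314761 + 0.18405787×0.49990478 + 0.43986713×0.25694761 = 0.211276
  M+6: 0.18405787×0.24314761 + 0.43986713×0.49990478 + 0.35040263×0.25694761 = 0.354680
  M+8: 0.43986713×0.24314761 + 0.35040263×0.49990478 = 0.282121
  M+10: 0.35040263×0.24314761 = 0.085200
Scale to base peak (0.354680) = 100: 1.9 : 17.0 : 59.6 : 100.0 : 79.5 : 24.0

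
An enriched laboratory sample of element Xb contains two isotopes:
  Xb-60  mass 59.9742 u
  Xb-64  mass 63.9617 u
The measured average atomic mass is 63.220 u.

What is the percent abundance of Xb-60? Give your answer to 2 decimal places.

18.60%

With x = fraction of Xb-60 (so Xb-64 is 1 − x):
59.9742·x + 63.9617·(1 − x) = 63.220
(59.9742 − 63.9617)·x = 63.220 − 63.9617
x = -0.7417 / -3.9875 = 0.18601 → 18.60% Xb-60, 81.40% Xb-64.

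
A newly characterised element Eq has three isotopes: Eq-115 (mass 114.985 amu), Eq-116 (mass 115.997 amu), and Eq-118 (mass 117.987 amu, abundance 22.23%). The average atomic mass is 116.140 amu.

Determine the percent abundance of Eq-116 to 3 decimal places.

48.187%

The remaining 77.77% is split between Eq-115 (fraction x) and Eq-116 (fraction 0.7777 − x).
Substituting: 114.985x + 115.997(0.7777 − x) = 89.9114899
(114.985 − 115.997)x = -0.299377  ⇒  x = 0.29583, y = 0.48187
Eq-115: 29.583%, Eq-116: 48.187%.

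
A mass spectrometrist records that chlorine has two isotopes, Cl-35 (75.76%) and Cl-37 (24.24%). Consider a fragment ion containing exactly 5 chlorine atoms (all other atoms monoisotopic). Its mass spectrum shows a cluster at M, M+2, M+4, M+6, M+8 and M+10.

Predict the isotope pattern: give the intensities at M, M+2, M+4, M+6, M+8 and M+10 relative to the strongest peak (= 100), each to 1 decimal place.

62.5 : 100.0 : 64.0 : 20.5 : 3.3 : 0.2

The 5 Cl atoms are independent, so intensities follow the terms of (0.7576 + 0.2424)^5.
P(M) = 0.7576^5 = 0.249574
P(M+2) = 5 × 0.7576^4 × 0.2424^1 = 0.399266
P(M+4) = 10 × 0.7576^3 × 0.2424^2 = 0.255497
P(M+6) = 10 × 0.7576^2 × 0.2424^3 = 0.081748
P(M+8) = 5 × 0.7576^1 × 0.2424^4 = 0.013078
P(M+10) = 0.2424^5 = 0.000837
The M+2 peak is largest (0.399266); scaling to 100 gives 62.5 : 100.0 : 64.0 : 20.5 : 3.3 : 0.2.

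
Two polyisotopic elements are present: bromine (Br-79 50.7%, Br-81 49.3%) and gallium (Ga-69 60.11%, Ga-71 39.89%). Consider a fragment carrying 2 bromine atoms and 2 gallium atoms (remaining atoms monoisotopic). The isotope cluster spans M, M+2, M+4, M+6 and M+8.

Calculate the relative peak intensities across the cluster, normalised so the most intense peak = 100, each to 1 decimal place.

Bromine pattern (n=2): 0.257049 : 0.499902 : 0.243049
Gallium pattern (n=2): 0.36132121 : 0.47955758 : 0.15912121
Convolve the two distributions (both contribute in 2-u steps):
  M: 0.257049×0.36132121 = 0.092877
  M+2: 0.257049×0.47955758 + 0.499902×0.36132121 = 0.303895
  M+4: 0.257049×0.15912121 + 0.499902×0.47955758 + 0.243049×0.36132121 = 0.368453
  M+6: 0.499902×0.15912121 + 0.243049×0.47955758 = 0.196101
  M+8: 0.243049×0.15912121 = 0.038674
Scale to base peak (0.368453) = 100: 25.2 : 82.5 : 100.0 : 53.2 : 10.5

25.2 : 82.5 : 100.0 : 53.2 : 10.5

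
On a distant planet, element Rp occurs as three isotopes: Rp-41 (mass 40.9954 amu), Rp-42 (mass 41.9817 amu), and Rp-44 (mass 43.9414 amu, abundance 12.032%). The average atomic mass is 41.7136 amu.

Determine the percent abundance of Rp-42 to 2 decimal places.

36.88%

The remaining 87.968% is split between Rp-41 (fraction x) and Rp-42 (fraction 0.87968 − x).
Substituting: 40.9954x + 41.9817(0.87968 − x) = 36.426570752
(40.9954 − 41.9817)x = -0.503891104  ⇒  x = 0.51089, y = 0.36879
Rp-41: 51.09%, Rp-42: 36.88%.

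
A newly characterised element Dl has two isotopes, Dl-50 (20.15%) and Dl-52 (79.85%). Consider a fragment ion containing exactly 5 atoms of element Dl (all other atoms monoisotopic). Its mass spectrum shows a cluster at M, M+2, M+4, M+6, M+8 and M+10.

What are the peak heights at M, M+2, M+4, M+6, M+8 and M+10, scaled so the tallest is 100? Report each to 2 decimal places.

0.08 : 1.61 : 12.74 : 50.47 : 100.00 : 79.26

Expanding (0.2015 + 0.7985)^5:
P(M) = 0.2015^5 = 0.000332
P(M+2) = 5 × 0.2015^4 × 0.7985^1 = 0.006582
P(M+4) = 10 × 0.2015^3 × 0.7985^2 = 0.052164
P(M+6) = 10 × 0.2015^2 × 0.7985^3 = 0.206716
P(M+8) = 5 × 0.2015^1 × 0.7985^4 = 0.409586
P(M+10) = 0.7985^5 = 0.324619
The M+8 peak is largest (0.409586); scaling to 100 gives 0.08 : 1.61 : 12.74 : 50.47 : 100.00 : 79.26.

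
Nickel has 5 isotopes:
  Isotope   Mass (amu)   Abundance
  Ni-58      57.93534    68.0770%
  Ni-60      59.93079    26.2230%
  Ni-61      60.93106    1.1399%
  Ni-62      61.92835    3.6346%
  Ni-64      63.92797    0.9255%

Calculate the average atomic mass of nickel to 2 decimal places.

58.69 amu

Average mass = Σ (abundance × isotope mass) = 0.680770 × 57.93534 + 0.262230 × 59.93079 + 0.011399 × 60.93106 + 0.036346 × 61.92835 + 0.009255 × 63.92797
= 39.440641 + 15.715651 + 0.694553 + 2.250848 + 0.591653 = 58.693346 amu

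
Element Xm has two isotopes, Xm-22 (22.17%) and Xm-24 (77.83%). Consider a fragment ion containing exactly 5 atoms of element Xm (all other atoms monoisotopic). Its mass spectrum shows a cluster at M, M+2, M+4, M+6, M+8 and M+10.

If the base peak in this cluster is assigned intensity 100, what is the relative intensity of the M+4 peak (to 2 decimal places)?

Term probabilities: M 0.0005, M+2 0.0094, M+4 0.0660, M+6 0.2317, M+8 0.4067, M+10 0.2856. Base peak = M+8.
P(M+8) = C(5,4) × 0.2217^1 × 0.7783^4 = 5 × 0.2217 × 0.36693414 = 0.406746 (base)
P(M+4) = C(5,2) × 0.2217^3 × 0.7783^2 = 10 × 0.01089675 × 0.60575089 = 0.066007
Relative intensity = 0.066007 / 0.406746 × 100 = 16.23

16.23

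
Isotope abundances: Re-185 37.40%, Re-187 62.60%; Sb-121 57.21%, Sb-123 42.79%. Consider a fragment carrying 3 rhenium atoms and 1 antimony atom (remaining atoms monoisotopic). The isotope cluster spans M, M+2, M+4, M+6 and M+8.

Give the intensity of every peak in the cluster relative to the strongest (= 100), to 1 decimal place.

Rhenium pattern (n=3): 0.05231362 : 0.26268713 : 0.43968487 : 0.24531438
Antimony pattern (n=1): 0.5721 : 0.4279
Convolve the two distributions (both contribute in 2-u steps):
  M: 0.05231362×0.5721 = 0.029929
  M+2: 0.05231362×0.4279 + 0.26268713×0.5721 = 0.172668
  M+4: 0.26268713×0.4279 + 0.43968487×0.5721 = 0.363948
  M+6: 0.43968487×0.4279 + 0.24531438×0.5721 = 0.328486
  M+8: 0.24531438×0.4279 = 0.104970
Scale to base peak (0.363948) = 100: 8.2 : 47.4 : 100.0 : 90.3 : 28.8

8.2 : 47.4 : 100.0 : 90.3 : 28.8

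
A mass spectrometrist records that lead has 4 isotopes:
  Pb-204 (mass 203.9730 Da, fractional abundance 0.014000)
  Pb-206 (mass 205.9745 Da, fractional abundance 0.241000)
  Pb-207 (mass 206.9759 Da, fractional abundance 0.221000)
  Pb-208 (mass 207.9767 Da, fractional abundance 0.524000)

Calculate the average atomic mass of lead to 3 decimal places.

The abundance-weighted mean is 0.014000 × 203.9730 + 0.241000 × 205.9745 + 0.221000 × 206.9759 + 0.524000 × 207.9767
= 2.85562 + 49.63985 + 45.74167 + 108.97979 = 207.21693 Da

207.217 Da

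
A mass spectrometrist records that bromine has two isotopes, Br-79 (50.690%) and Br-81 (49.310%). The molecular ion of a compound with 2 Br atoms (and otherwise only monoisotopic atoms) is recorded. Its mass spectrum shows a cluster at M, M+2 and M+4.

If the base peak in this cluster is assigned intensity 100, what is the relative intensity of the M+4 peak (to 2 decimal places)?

(0.50690 + 0.49310)^2 gives M 0.2569, M+2 0.4999, M+4 0.2431; the largest is M+2.
P(M+2) = C(2,1) × 0.50690^1 × 0.49310^1 = 2 × 0.5069 × 0.4931 = 0.499905 (base)
P(M+4) = C(2,2) × 0.50690^0 × 0.49310^2 = 1 × 1.0000 × 0.24314761 = 0.243148
Relative intensity = 0.243148 / 0.499905 × 100 = 48.64

48.64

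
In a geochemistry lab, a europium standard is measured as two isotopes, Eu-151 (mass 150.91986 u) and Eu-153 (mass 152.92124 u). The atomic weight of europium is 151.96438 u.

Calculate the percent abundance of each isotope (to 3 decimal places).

Eu-151: 47.810%, Eu-153: 52.190%

With x = fraction of Eu-151 (so Eu-153 is 1 − x):
150.91986·x + 152.92124·(1 − x) = 151.96438
(150.91986 − 152.92124)·x = 151.96438 − 152.92124
x = -0.95686 / -2.00138 = 0.47810 → 47.810% Eu-151, 52.190% Eu-153.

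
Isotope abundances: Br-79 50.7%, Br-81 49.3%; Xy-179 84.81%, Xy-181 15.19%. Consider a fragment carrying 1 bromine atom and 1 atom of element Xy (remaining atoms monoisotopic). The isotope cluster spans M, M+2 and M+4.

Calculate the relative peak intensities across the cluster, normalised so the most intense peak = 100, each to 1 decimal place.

86.8 : 100.0 : 15.1

Bromine pattern (n=1): 0.5070 : 0.4930
Element Xy pattern (n=1): 0.8481 : 0.1519
Convolve the two distributions (both contribute in 2-u steps):
  M: 0.5070×0.8481 = 0.429987
  M+2: 0.5070×0.1519 + 0.4930×0.8481 = 0.495127
  M+4: 0.4930×0.1519 = 0.074887
Scale to base peak (0.495127) = 100: 86.8 : 100.0 : 15.1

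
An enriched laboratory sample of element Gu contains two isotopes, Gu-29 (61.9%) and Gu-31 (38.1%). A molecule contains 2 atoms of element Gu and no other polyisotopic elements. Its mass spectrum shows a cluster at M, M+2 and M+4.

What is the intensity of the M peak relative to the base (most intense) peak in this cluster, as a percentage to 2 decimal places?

81.23%

(0.619 + 0.381)^2 gives M 0.3832, M+2 0.4717, M+4 0.1452; the largest is M+2.
P(M+2) = C(2,1) × 0.619^1 × 0.381^1 = 2 × 0.6190 × 0.3810 = 0.471678 (base)
P(M) = C(2,0) × 0.619^2 × 0.381^0 = 1 × 0.383161 × 1.0000 = 0.383161
Relative intensity = 0.383161 / 0.471678 × 100 = 81.23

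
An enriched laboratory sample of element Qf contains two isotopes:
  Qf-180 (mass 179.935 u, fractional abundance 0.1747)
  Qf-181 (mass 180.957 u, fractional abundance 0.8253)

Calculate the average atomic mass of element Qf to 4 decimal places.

180.7785 u

Average mass = Σ (abundance × isotope mass) = 0.1747 × 179.935 + 0.8253 × 180.957
= 31.43464 + 149.34381 = 180.77845 u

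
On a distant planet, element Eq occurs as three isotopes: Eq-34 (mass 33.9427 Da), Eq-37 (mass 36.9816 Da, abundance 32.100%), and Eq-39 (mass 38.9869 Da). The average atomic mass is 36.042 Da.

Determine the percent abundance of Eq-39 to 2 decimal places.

22.28%

The remaining 67.900% is split between Eq-34 (fraction x) and Eq-39 (fraction 0.67900 − x).
Substituting: 33.9427x + 38.9869(0.67900 − x) = 24.1709064
(33.9427 − 38.9869)x = -2.3011987  ⇒  x = 0.45621, y = 0.22279
Eq-34: 45.62%, Eq-39: 22.28%.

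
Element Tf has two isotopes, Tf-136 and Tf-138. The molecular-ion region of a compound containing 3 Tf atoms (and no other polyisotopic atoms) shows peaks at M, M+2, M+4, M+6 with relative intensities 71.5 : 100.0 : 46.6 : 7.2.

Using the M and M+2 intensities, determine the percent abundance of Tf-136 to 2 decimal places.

68.20%

Let p = fractional abundance of Tf-136. I(M+2)/I(M) = [C(3,1)·p^2·(1−p)] / p^3 = 3·(1−p)/p = 100.0/71.5 = 1.3986
(1−p)/p = 1.3986/3 = 0.4662  ⇒  p = 1/(1 + 0.4662) = 0.6820
Tf-136: 68.20%, Tf-138: 31.80%.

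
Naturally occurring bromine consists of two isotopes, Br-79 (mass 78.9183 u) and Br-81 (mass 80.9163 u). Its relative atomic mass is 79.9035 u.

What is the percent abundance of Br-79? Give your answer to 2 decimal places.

50.69%

With x = fraction of Br-79 (so Br-81 is 1 − x):
78.9183·x + 80.9163·(1 − x) = 79.9035
(78.9183 − 80.9163)·x = 79.9035 − 80.9163
x = -1.0128 / -1.9980 = 0.50691 → 50.69% Br-79, 49.31% Br-81.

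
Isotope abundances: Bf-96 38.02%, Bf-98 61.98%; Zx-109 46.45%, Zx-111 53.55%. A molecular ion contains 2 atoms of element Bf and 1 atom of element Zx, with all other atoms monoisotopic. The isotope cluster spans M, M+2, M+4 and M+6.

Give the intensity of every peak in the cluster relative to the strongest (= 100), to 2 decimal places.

Element Bf pattern (n=2): 0.14455204 : 0.47129592 : 0.38415204
Element Zx pattern (n=1): 0.4645 : 0.5355
Convolve the two distributions (both contribute in 2-u steps):
  M: 0.14455204×0.4645 = 0.067144
  M+2: 0.14455204×0.5355 + 0.47129592×0.4645 = 0.296325
  M+4: 0.47129592×0.5355 + 0.38415204×0.4645 = 0.430818
  M+6: 0.38415204×0.5355 = 0.205713
Scale to base peak (0.430818) = 100: 15.59 : 68.78 : 100.00 : 47.75

15.59 : 68.78 : 100.00 : 47.75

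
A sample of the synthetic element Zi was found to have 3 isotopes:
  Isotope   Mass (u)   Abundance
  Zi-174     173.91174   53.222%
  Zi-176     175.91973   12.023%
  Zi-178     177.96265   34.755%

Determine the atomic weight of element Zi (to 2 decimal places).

175.56 u

Average mass = Σ (abundance × isotope mass) = 0.53222 × 173.91174 + 0.12023 × 175.91973 + 0.34755 × 177.96265
= 92.559306 + 21.150829 + 61.850919 = 175.561054 u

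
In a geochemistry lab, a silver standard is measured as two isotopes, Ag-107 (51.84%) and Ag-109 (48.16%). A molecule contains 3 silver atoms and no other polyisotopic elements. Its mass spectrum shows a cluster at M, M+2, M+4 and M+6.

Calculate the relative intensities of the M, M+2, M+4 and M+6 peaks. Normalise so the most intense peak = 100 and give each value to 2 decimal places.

35.88 : 100.00 : 92.90 : 28.77

Expanding (0.5184 + 0.4816)^3:
P(M) = 0.5184^3 = 0.139314
P(M+2) = 3 × 0.5184^2 × 0.4816^1 = 0.388273
P(M+4) = 3 × 0.5184^1 × 0.4816^2 = 0.360711
P(M+6) = 0.4816^3 = 0.111702
The M+2 peak is largest (0.388273); scaling to 100 gives 35.88 : 100.00 : 92.90 : 28.77.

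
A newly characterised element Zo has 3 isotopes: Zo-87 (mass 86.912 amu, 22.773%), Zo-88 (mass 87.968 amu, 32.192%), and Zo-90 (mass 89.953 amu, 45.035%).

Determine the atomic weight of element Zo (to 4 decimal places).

Average mass = Σ (abundance × isotope mass) = 0.22773 × 86.912 + 0.32192 × 87.968 + 0.45035 × 89.953
= 19.79247 + 28.31866 + 40.51033 = 88.62146 amu

88.6215 amu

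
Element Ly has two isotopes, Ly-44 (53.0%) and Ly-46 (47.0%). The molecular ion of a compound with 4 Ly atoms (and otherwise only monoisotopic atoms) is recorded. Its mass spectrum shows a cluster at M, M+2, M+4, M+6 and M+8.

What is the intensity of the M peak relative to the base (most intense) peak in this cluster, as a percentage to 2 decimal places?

21.19%

Binomial terms of (0.530 + 0.470)^4: M 0.0789, M+2 0.2799, M+4 0.3723, M+6 0.2201, M+8 0.0488 → M+4 is the base peak.
P(M+4) = C(4,2) × 0.530^2 × 0.470^2 = 6 × 0.2809 × 0.2209 = 0.372305 (base)
P(M) = C(4,0) × 0.530^4 × 0.470^0 = 1 × 0.07890481 × 1.0000 = 0.078905
Relative intensity = 0.078905 / 0.372305 × 100 = 21.19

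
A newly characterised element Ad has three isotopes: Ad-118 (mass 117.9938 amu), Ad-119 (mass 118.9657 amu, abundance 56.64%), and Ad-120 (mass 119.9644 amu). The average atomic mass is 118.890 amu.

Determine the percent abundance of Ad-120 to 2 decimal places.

17.54%

The remaining 43.36% is split between Ad-118 (fraction x) and Ad-120 (fraction 0.4336 − x).
Substituting: 117.9938x + 119.9644(0.4336 − x) = 51.50782752
(117.9938 − 119.9644)x = -0.50873632  ⇒  x = 0.25816, y = 0.17544
Ad-118: 25.82%, Ad-120: 17.54%.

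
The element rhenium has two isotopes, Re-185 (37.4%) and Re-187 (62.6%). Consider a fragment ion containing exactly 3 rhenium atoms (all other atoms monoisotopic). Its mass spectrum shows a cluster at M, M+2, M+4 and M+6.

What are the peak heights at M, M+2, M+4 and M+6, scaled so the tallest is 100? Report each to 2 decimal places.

11.90 : 59.74 : 100.00 : 55.79

The 3 Re atoms are independent, so intensities follow the terms of (0.374 + 0.626)^3.
P(M) = 0.374^3 = 0.052314
P(M+2) = 3 × 0.374^2 × 0.626^1 = 0.262687
P(M+4) = 3 × 0.374^1 × 0.626^2 = 0.439685
P(M+6) = 0.626^3 = 0.245314
The M+4 peak is largest (0.439685); scaling to 100 gives 11.90 : 59.74 : 100.00 : 55.79.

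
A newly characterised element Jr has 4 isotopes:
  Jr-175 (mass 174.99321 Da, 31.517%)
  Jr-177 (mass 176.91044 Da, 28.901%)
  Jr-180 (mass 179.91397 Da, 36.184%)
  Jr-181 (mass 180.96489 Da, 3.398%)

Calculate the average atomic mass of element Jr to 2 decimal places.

177.53 Da

Weight each isotope mass by its fractional abundance: 0.31517 × 174.99321 + 0.28901 × 176.91044 + 0.36184 × 179.91397 + 0.03398 × 180.96489
= 55.152610 + 51.128886 + 65.100071 + 6.149187 = 177.530754 Da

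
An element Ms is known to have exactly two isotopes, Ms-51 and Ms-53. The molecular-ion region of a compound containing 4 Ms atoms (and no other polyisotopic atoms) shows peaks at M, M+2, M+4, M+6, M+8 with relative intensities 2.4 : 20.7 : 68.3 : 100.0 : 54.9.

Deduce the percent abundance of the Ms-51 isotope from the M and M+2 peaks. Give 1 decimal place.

Let p = fractional abundance of Ms-51. I(M+2)/I(M) = [C(4,1)·p^3·(1−p)] / p^4 = 4·(1−p)/p = 20.7/2.4 = 8.6250
(1−p)/p = 8.6250/4 = 2.1562  ⇒  p = 1/(1 + 2.1562) = 0.3168
Ms-51: 31.7%, Ms-53: 68.3%.

31.7%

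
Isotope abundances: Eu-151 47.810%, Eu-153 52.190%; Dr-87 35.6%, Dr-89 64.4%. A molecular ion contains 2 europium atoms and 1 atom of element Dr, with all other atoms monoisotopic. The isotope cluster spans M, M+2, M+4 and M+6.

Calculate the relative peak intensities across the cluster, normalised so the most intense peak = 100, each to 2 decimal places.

Europium pattern (n=2): 0.22857961 : 0.49904078 : 0.27237961
Element Dr pattern (n=1): 0.3560 : 0.6440
Convolve the two distributions (both contribute in 2-u steps):
  M: 0.22857961×0.3560 = 0.081374
  M+2: 0.22857961×0.6440 + 0.49904078×0.3560 = 0.324864
  M+4: 0.49904078×0.6440 + 0.27237961×0.3560 = 0.418349
  M+6: 0.27237961×0.6440 = 0.175412
Scale to base peak (0.418349) = 100: 19.45 : 77.65 : 100.00 : 41.93

19.45 : 77.65 : 100.00 : 41.93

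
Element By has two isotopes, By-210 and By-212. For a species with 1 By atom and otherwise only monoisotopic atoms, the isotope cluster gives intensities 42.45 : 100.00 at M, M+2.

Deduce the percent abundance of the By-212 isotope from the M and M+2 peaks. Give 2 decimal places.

70.20%

Write p for the By-210 fraction. I(M+2)/I(M) = [C(1,1)·p^0·(1−p)] / p^1 = 1·(1−p)/p = 100.00/42.45 = 2.3557
(1−p)/p = 2.3557/1 = 2.3557  ⇒  p = 1/(1 + 2.3557) = 0.2980
By-210: 29.80%, By-212: 70.20%.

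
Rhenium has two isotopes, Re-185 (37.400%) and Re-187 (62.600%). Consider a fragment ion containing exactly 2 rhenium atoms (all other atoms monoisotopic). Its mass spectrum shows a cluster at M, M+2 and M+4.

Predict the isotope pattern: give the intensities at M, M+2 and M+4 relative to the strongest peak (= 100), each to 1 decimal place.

Each Re atom is independently Re-185 (p = 0.37400) or Re-187 (q = 0.62600); the cluster is the binomial expansion (p + q)^2.
P(M) = 0.37400^2 = 0.139876
P(M+2) = 2 × 0.37400^1 × 0.62600^1 = 0.468248
P(M+4) = 0.62600^2 = 0.391876
The M+2 peak is largest (0.468248); scaling to 100 gives 29.9 : 100.0 : 83.7.

29.9 : 100.0 : 83.7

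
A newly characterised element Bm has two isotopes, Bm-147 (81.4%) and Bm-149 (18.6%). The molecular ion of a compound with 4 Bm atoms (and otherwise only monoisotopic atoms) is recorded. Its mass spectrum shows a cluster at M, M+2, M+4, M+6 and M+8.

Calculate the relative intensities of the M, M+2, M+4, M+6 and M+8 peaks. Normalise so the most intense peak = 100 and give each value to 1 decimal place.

Each Bm atom is independently Bm-147 (p = 0.814) or Bm-149 (q = 0.186); the cluster is the binomial expansion (p + q)^4.
P(M) = 0.814^4 = 0.439033
P(M+2) = 4 × 0.814^3 × 0.186^1 = 0.401279
P(M+4) = 6 × 0.814^2 × 0.186^2 = 0.137539
P(M+6) = 4 × 0.814^1 × 0.186^3 = 0.020952
P(M+8) = 0.186^4 = 0.001197
The M peak is largest (0.439033); scaling to 100 gives 100.0 : 91.4 : 31.3 : 4.8 : 0.3.

100.0 : 91.4 : 31.3 : 4.8 : 0.3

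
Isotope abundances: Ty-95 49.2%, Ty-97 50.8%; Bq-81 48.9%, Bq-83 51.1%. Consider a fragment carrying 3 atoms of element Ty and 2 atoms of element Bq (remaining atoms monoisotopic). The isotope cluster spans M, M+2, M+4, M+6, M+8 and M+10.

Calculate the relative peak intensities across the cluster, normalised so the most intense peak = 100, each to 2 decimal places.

Element Ty pattern (n=3): 0.11909549 : 0.36890554 : 0.38090246 : 0.13109651
Element Bq pattern (n=2): 0.239121 : 0.499758 : 0.261121
Convolve the two distributions (both contribute in 2-u steps):
  M: 0.11909549×0.239121 = 0.028478
  M+2: 0.11909549×0.499758 + 0.36890554×0.239121 = 0.147732
  M+4: 0.11909549×0.261121 + 0.36890554×0.499758 + 0.38090246×0.239121 = 0.306544
  M+6: 0.36890554×0.261121 + 0.38090246×0.499758 + 0.13109651×0.239121 = 0.318036
  M+8: 0.38090246×0.261121 + 0.13109651×0.499758 = 0.164978
  M+10: 0.13109651×0.261121 = 0.034232
Scale to base peak (0.318036) = 100: 8.95 : 46.45 : 96.39 : 100.00 : 51.87 : 10.76

8.95 : 46.45 : 96.39 : 100.00 : 51.87 : 10.76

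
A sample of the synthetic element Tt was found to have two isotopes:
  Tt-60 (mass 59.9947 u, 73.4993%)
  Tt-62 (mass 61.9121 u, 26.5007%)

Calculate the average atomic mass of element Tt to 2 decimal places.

Average mass = Σ (abundance × isotope mass) = 0.734993 × 59.9947 + 0.265007 × 61.9121
= 44.09568 + 16.40714 = 60.50282 u

60.50 u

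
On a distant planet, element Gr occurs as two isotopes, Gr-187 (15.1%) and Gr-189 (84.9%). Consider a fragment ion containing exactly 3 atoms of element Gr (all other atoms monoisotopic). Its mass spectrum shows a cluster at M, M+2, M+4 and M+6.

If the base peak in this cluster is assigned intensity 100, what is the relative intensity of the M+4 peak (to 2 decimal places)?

Term probabilities: M 0.0034, M+2 0.0581, M+4 0.3265, M+6 0.6120. Base peak = M+6.
P(M+6) = C(3,3) × 0.151^0 × 0.849^3 = 1 × 1.0000 × 0.61196005 = 0.611960 (base)
P(M+4) = C(3,2) × 0.151^1 × 0.849^2 = 3 × 0.1510 × 0.720801 = 0.326523
Relative intensity = 0.326523 / 0.611960 × 100 = 53.36

53.36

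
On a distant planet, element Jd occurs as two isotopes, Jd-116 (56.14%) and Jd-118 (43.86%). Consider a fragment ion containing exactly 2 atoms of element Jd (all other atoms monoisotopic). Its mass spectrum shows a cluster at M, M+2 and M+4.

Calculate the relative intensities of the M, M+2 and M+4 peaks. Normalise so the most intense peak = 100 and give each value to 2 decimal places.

The 2 Jd atoms are independent, so intensities follow the terms of (0.5614 + 0.4386)^2.
P(M) = 0.5614^2 = 0.315170
P(M+2) = 2 × 0.5614^1 × 0.4386^1 = 0.492460
P(M+4) = 0.4386^2 = 0.192370
The M+2 peak is largest (0.492460); scaling to 100 gives 64.00 : 100.00 : 39.06.

64.00 : 100.00 : 39.06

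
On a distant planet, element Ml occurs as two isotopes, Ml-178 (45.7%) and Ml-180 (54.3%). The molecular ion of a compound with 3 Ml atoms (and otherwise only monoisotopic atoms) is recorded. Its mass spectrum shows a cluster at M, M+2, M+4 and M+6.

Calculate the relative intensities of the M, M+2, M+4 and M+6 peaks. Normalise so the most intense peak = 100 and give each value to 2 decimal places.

The 3 Ml atoms are independent, so intensities follow the terms of (0.457 + 0.543)^3.
P(M) = 0.457^3 = 0.095444
P(M+2) = 3 × 0.457^2 × 0.543^1 = 0.340215
P(M+4) = 3 × 0.457^1 × 0.543^2 = 0.404238
P(M+6) = 0.543^3 = 0.160103
The M+4 peak is largest (0.404238); scaling to 100 gives 23.61 : 84.16 : 100.00 : 39.61.

23.61 : 84.16 : 100.00 : 39.61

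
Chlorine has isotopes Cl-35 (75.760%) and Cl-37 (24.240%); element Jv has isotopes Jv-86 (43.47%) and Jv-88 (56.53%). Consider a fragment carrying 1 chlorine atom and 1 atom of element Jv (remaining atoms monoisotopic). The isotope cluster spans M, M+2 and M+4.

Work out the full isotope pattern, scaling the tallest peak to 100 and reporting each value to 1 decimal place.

61.7 : 100.0 : 25.7

Chlorine pattern (n=1): 0.7576 : 0.2424
Element Jv pattern (n=1): 0.4347 : 0.5653
Convolve the two distributions (both contribute in 2-u steps):
  M: 0.7576×0.4347 = 0.329329
  M+2: 0.7576×0.5653 + 0.2424×0.4347 = 0.533643
  M+4: 0.2424×0.5653 = 0.137029
Scale to base peak (0.533643) = 100: 61.7 : 100.0 : 25.7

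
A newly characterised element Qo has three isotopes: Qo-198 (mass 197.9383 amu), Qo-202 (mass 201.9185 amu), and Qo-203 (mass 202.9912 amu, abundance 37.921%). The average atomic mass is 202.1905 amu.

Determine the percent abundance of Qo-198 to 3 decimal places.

3.386%

Let x and y be the fractions of Qo-198 and Qo-202. Then x + y = 1 − 0.37921 = 0.62079 and 197.9383x + 201.9185y = 202.1905 − 0.37921×202.9912 = 125.214207048.
Substituting: 197.9383x + 201.9185(0.62079 − x) = 125.214207048
(197.9383 − 201.9185)x = -0.134778567  ⇒  x = 0.03386, y = 0.58693
Qo-198: 3.386%, Qo-202: 58.693%.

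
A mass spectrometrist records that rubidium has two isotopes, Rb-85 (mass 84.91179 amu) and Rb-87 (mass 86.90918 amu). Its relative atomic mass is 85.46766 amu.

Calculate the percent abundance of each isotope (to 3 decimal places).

Writing the weighted mean with unknown fraction x of Rb-85:
84.91179·x + 86.90918·(1 − x) = 85.46766
(84.91179 − 86.90918)·x = 85.46766 − 86.90918
x = -1.44152 / -1.99739 = 0.72170 → 72.170% Rb-85, 27.830% Rb-87.

Rb-85: 72.170%, Rb-87: 27.830%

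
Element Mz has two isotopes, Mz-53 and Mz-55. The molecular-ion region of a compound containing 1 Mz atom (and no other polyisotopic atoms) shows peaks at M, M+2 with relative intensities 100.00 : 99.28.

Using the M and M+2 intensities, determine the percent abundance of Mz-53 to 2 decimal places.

Write p for the Mz-53 fraction. I(M+2)/I(M) = [C(1,1)·p^0·(1−p)] / p^1 = 1·(1−p)/p = 99.28/100.00 = 0.9928
(1−p)/p = 0.9928/1 = 0.9928  ⇒  p = 1/(1 + 0.9928) = 0.5018
Mz-53: 50.18%, Mz-55: 49.82%.

50.18%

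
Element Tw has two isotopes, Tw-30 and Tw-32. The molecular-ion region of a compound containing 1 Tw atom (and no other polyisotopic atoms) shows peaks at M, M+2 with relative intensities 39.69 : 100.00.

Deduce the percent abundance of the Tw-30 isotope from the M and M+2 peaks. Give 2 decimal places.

28.41%

Write p for the Tw-30 fraction. I(M+2)/I(M) = [C(1,1)·p^0·(1−p)] / p^1 = 1·(1−p)/p = 100.00/39.69 = 2.5195
(1−p)/p = 2.5195/1 = 2.5195  ⇒  p = 1/(1 + 2.5195) = 0.2841
Tw-30: 28.41%, Tw-32: 71.59%.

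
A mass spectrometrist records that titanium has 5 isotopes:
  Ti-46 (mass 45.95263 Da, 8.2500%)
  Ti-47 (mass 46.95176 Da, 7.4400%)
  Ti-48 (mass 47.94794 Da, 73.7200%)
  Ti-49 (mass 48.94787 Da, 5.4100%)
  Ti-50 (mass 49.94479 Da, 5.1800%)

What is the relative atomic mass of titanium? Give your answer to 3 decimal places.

The abundance-weighted mean is 0.082500 × 45.95263 + 0.074400 × 46.95176 + 0.737200 × 47.94794 + 0.054100 × 48.94787 + 0.051800 × 49.94479
= 3.791092 + 3.493211 + 35.347221 + 2.648080 + 2.587140 = 47.866744 Da

47.867 Da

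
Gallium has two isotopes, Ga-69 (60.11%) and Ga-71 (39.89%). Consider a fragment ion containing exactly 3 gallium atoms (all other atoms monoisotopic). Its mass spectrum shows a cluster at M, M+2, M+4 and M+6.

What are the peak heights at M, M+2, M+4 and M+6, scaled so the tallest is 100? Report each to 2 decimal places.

50.23 : 100.00 : 66.36 : 14.68

Expanding (0.6011 + 0.3989)^3:
P(M) = 0.6011^3 = 0.217190
P(M+2) = 3 × 0.6011^2 × 0.3989^1 = 0.432393
P(M+4) = 3 × 0.6011^1 × 0.3989^2 = 0.286943
P(M+6) = 0.3989^3 = 0.063473
The M+2 peak is largest (0.432393); scaling to 100 gives 50.23 : 100.00 : 66.36 : 14.68.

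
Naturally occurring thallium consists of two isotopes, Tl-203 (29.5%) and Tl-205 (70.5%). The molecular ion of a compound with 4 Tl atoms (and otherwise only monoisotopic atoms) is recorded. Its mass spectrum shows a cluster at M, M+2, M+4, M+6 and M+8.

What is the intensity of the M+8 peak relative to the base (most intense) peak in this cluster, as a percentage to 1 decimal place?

59.7%

Term probabilities: M 0.0076, M+2 0.0724, M+4 0.2595, M+6 0.4135, M+8 0.2470. Base peak = M+6.
P(M+6) = C(4,3) × 0.295^1 × 0.705^3 = 4 × 0.2950 × 0.35040263 = 0.413475 (base)
P(M+8) = C(4,4) × 0.295^0 × 0.705^4 = 1 × 1.0000 × 0.24703385 = 0.247034
Relative intensity = 0.247034 / 0.413475 × 100 = 59.7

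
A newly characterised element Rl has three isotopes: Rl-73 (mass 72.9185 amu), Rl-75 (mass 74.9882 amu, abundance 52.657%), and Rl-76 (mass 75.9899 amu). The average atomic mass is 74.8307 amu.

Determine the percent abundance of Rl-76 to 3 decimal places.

The remaining 47.343% is split between Rl-73 (fraction x) and Rl-76 (fraction 0.47343 − x).
Substituting: 72.9185x + 75.9899(0.47343 − x) = 35.344163526
(72.9185 − 75.9899)x = -0.631734831  ⇒  x = 0.20568, y = 0.26775
Rl-73: 20.568%, Rl-76: 26.775%.

26.775%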